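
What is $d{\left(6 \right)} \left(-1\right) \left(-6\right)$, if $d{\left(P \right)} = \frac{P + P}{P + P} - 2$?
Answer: $-6$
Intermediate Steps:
$d{\left(P \right)} = -1$ ($d{\left(P \right)} = \frac{2 P}{2 P} - 2 = 2 P \frac{1}{2 P} - 2 = 1 - 2 = -1$)
$d{\left(6 \right)} \left(-1\right) \left(-6\right) = \left(-1\right) \left(-1\right) \left(-6\right) = 1 \left(-6\right) = -6$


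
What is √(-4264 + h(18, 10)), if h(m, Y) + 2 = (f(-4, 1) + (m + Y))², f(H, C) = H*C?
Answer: 3*I*√410 ≈ 60.745*I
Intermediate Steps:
f(H, C) = C*H
h(m, Y) = -2 + (-4 + Y + m)² (h(m, Y) = -2 + (1*(-4) + (m + Y))² = -2 + (-4 + (Y + m))² = -2 + (-4 + Y + m)²)
√(-4264 + h(18, 10)) = √(-4264 + (-2 + (-4 + 10 + 18)²)) = √(-4264 + (-2 + 24²)) = √(-4264 + (-2 + 576)) = √(-4264 + 574) = √(-3690) = 3*I*√410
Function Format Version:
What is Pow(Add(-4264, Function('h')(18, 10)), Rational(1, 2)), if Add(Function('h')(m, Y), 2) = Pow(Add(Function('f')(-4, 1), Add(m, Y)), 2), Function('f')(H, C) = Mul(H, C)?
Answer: Mul(3, I, Pow(410, Rational(1, 2))) ≈ Mul(60.745, I)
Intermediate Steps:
Function('f')(H, C) = Mul(C, H)
Function('h')(m, Y) = Add(-2, Pow(Add(-4, Y, m), 2)) (Function('h')(m, Y) = Add(-2, Pow(Add(Mul(1, -4), Add(m, Y)), 2)) = Add(-2, Pow(Add(-4, Add(Y, m)), 2)) = Add(-2, Pow(Add(-4, Y, m), 2)))
Pow(Add(-4264, Function('h')(18, 10)), Rational(1, 2)) = Pow(Add(-4264, Add(-2, Pow(Add(-4, 10, 18), 2))), Rational(1, 2)) = Pow(Add(-4264, Add(-2, Pow(24, 2))), Rational(1, 2)) = Pow(Add(-4264, Add(-2, 576)), Rational(1, 2)) = Pow(Add(-4264, 574), Rational(1, 2)) = Pow(-3690, Rational(1, 2)) = Mul(3, I, Pow(410, Rational(1, 2)))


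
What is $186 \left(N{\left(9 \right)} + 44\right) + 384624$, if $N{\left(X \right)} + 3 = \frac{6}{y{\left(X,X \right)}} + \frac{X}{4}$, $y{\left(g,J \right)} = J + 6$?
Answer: $\frac{3927429}{10} \approx 3.9274 \cdot 10^{5}$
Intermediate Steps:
$y{\left(g,J \right)} = 6 + J$
$N{\left(X \right)} = -3 + \frac{6}{6 + X} + \frac{X}{4}$ ($N{\left(X \right)} = -3 + \left(\frac{6}{6 + X} + \frac{X}{4}\right) = -3 + \frac{6}{6 + X} + \frac{X}{4}$)
$186 \left(N{\left(9 \right)} + 44\right) + 384624 = 186 \left(\frac{24 + \left(-12 + 9\right) \left(6 + 9\right)}{4 \left(6 + 9\right)} + 44\right) + 384624 = 186 \left(\frac{24 - 45}{4 \cdot 15} + 44\right) + 384624 = 186 \left(\frac{1}{4} \cdot \frac{1}{15} \left(24 - 45\right) + 44\right) + 384624 = 186 \left(\frac{1}{4} \cdot \frac{1}{15} \left(-21\right) + 44\right) + 384624 = 186 \left(- \frac{7}{20} + 44\right) + 384624 = 186 \cdot \frac{873}{20} + 384624 = \frac{81189}{10} + 384624 = \frac{3927429}{10}$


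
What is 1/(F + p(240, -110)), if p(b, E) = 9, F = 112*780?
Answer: 1/87369 ≈ 1.1446e-5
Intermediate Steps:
F = 87360
1/(F + p(240, -110)) = 1/(87360 + 9) = 1/87369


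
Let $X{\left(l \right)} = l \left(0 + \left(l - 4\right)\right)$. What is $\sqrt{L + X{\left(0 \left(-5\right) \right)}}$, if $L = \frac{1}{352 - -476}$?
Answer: $\frac{\sqrt{23}}{138} \approx 0.034752$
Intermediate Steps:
$X{\left(l \right)} = l \left(-4 + l\right)$ ($X{\left(l \right)} = l \left(0 + \left(-4 + l\right)\right) = l \left(-4 + l\right)$)
$L = \frac{1}{828}$ ($L = \frac{1}{352 + 476} = \frac{1}{828} \approx 0.0012077$)
$\sqrt{L + X{\left(0 \left(-5\right) \right)}} = \sqrt{\frac{1}{828} + 0 \left(-5\right) \left(-4 + 0 \left(-5\right)\right)} = \sqrt{\frac{1}{828} + 0 \left(-4 + 0\right)} = \sqrt{\frac{1}{828} + 0 \left(-4\right)} = \sqrt{\frac{1}{828} + 0} = \sqrt{\frac{1}{828}} = \frac{\sqrt{23}}{138}$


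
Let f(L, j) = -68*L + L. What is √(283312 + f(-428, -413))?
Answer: 2*√77997 ≈ 558.56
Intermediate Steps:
f(L, j) = -67*L
√(283312 + f(-428, -413)) = √(283312 - 67*(-428)) = √(283312 + 28676) = √311988 = 2*√77997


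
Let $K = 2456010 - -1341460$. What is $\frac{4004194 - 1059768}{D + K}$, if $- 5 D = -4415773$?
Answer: $\frac{14722130}{23403123} \approx 0.62907$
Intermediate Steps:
$D = \frac{4415773}{5}$ ($D = \left(- \frac{1}{5}\right) \left(-4415773\right) = \frac{4415773}{5} \approx 8.8316 \cdot 10^{5}$)
$K = 3797470$ ($K = 2456010 + 1341460 = 3797470$)
$\frac{4004194 - 1059768}{D + K} = \frac{4004194 - 1059768}{\frac{4415773}{5} + 3797470} = \frac{2944426}{\frac{23403123}{5}} = 2944426 \cdot \frac{5}{23403123} = \frac{14722130}{23403123}$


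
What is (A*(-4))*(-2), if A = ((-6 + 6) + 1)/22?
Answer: 4/11 ≈ 0.36364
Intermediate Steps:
A = 1/22 (A = (0 + 1)*(1/22) = 1*(1/22) = 1/22 ≈ 0.045455)
(A*(-4))*(-2) = ((1/22)*(-4))*(-2) = -2/11*(-2) = 4/11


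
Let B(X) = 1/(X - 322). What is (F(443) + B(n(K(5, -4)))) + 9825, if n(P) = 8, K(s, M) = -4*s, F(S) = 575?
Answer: 3265599/314 ≈ 10400.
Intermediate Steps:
B(X) = 1/(-322 + X)
(F(443) + B(n(K(5, -4)))) + 9825 = (575 + 1/(-322 + 8)) + 9825 = (575 + 1/(-314)) + 9825 = (575 - 1/314) + 9825 = 180549/314 + 9825 = 3265599/314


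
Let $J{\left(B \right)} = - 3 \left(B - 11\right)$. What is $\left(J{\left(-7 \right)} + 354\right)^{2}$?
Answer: $166464$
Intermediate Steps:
$J{\left(B \right)} = 33 - 3 B$ ($J{\left(B \right)} = - 3 \left(-11 + B\right) = 33 - 3 B$)
$\left(J{\left(-7 \right)} + 354\right)^{2} = \left(\left(33 - -21\right) + 354\right)^{2} = \left(\left(33 + 21\right) + 354\right)^{2} = \left(54 + 354\right)^{2} = 408^{2} = 166464$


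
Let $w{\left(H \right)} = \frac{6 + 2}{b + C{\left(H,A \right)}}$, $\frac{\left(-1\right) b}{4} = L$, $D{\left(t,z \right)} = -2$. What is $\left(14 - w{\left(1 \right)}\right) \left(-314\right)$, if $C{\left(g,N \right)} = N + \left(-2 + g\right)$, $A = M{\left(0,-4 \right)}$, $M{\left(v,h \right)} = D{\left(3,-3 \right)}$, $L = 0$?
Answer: $- \frac{15700}{3} \approx -5233.3$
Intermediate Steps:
$M{\left(v,h \right)} = -2$
$A = -2$
$b = 0$ ($b = \left(-4\right) 0 = 0$)
$C{\left(g,N \right)} = -2 + N + g$
$w{\left(H \right)} = \frac{8}{-4 + H}$ ($w{\left(H \right)} = \frac{6 + 2}{0 - \left(4 - H\right)} = \frac{8}{0 + \left(-4 + H\right)} = \frac{8}{-4 + H}$)
$\left(14 - w{\left(1 \right)}\right) \left(-314\right) = \left(14 - \frac{8}{-4 + 1}\right) \left(-314\right) = \left(14 - \frac{8}{-3}\right) \left(-314\right) = \left(14 - 8 \left(- \frac{1}{3}\right)\right) \left(-314\right) = \left(14 - - \frac{8}{3}\right) \left(-314\right) = \left(14 + \frac{8}{3}\right) \left(-314\right) = \frac{50}{3} \left(-314\right) = - \frac{15700}{3}$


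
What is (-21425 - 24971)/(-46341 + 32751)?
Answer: 23198/6795 ≈ 3.4140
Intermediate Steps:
(-21425 - 24971)/(-46341 + 32751) = -46396/(-13590) = -46396*(-1/13590) = 23198/6795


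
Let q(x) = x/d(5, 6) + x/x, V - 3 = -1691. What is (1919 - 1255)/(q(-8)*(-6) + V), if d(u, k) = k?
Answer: -332/843 ≈ -0.39383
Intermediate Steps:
V = -1688 (V = 3 - 1691 = -1688)
q(x) = 1 + x/6 (q(x) = x/6 + x/x = x*(⅙) + 1 = x/6 + 1 = 1 + x/6)
(1919 - 1255)/(q(-8)*(-6) + V) = (1919 - 1255)/((1 + (⅙)*(-8))*(-6) - 1688) = 664/((1 - 4/3)*(-6) - 1688) = 664/(-⅓*(-6) - 1688) = 664/(2 - 1688) = 664/(-1686) = 664*(-1/1686) = -332/843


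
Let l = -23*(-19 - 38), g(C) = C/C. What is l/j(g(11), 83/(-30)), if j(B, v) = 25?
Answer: 1311/25 ≈ 52.440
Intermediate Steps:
g(C) = 1
l = 1311 (l = -23*(-57) = 1311)
l/j(g(11), 83/(-30)) = 1311/25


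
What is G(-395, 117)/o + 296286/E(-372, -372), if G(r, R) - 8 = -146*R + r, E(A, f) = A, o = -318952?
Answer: -7874542817/9887512 ≈ -796.41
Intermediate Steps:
G(r, R) = 8 + r - 146*R (G(r, R) = 8 + (-146*R + r) = 8 + (r - 146*R) = 8 + r - 146*R)
G(-395, 117)/o + 296286/E(-372, -372) = (8 - 395 - 146*117)/(-318952) + 296286/(-372) = (8 - 395 - 17082)*(-1/318952) + 296286*(-1/372) = -17469*(-1/318952) - 49381/62 = 17469/318952 - 49381/62 = -7874542817/9887512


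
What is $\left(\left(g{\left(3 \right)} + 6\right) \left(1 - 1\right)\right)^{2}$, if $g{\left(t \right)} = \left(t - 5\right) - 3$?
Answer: $0$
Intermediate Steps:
$g{\left(t \right)} = -8 + t$ ($g{\left(t \right)} = \left(-5 + t\right) - 3 = -8 + t$)
$\left(\left(g{\left(3 \right)} + 6\right) \left(1 - 1\right)\right)^{2} = \left(\left(\left(-8 + 3\right) + 6\right) \left(1 - 1\right)\right)^{2} = \left(\left(-5 + 6\right) 0\right)^{2} = \left(1 \cdot 0\right)^{2} = 0^{2} = 0$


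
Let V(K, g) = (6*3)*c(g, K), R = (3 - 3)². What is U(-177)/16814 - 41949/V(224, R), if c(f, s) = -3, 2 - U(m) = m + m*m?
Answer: 5584511/7206 ≈ 774.98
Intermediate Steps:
U(m) = 2 - m - m² (U(m) = 2 - (m + m*m) = 2 - (m + m²) = 2 + (-m - m²) = 2 - m - m²)
R = 0 (R = 0² = 0)
V(K, g) = -54 (V(K, g) = (6*3)*(-3) = 18*(-3) = -54)
U(-177)/16814 - 41949/V(224, R) = (2 - 1*(-177) - 1*(-177)²)/16814 - 41949/(-54) = (2 + 177 - 1*31329)*(1/16814) - 41949*(-1/54) = (2 + 177 - 31329)*(1/16814) + 4661/6 = -31150*1/16814 + 4661/6 = -2225/1201 + 4661/6 = 5584511/7206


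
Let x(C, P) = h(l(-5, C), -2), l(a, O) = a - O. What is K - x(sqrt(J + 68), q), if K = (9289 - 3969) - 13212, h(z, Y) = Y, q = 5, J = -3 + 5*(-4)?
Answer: -7890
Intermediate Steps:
J = -23 (J = -3 - 20 = -23)
x(C, P) = -2
K = -7892 (K = 5320 - 13212 = -7892)
K - x(sqrt(J + 68), q) = -7892 - 1*(-2) = -7892 + 2 = -7890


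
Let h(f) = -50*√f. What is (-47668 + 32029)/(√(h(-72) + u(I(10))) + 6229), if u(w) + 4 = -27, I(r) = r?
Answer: -15639/(6229 + √(-31 - 300*I*√2)) ≈ -2.505 - 0.0060614*I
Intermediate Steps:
u(w) = -31 (u(w) = -4 - 27 = -31)
(-47668 + 32029)/(√(h(-72) + u(I(10))) + 6229) = (-47668 + 32029)/(√(-300*I*√2 - 31) + 6229) = -15639/(√(-300*I*√2 - 31) + 6229) = -15639/(√(-31 - 300*I*√2) + 6229) = -15639/(6229 + √(-31 - 300*I*√2))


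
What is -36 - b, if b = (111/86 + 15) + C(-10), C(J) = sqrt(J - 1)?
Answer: -4497/86 - I*sqrt(11) ≈ -52.291 - 3.3166*I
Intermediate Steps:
C(J) = sqrt(-1 + J)
b = 1401/86 + I*sqrt(11) (b = (111/86 + 15) + sqrt(-1 - 10) = (111*(1/86) + 15) + sqrt(-11) = (111/86 + 15) + I*sqrt(11) = 1401/86 + I*sqrt(11) ≈ 16.291 + 3.3166*I)
-36 - b = -36 - (1401/86 + I*sqrt(11)) = -36 + (-1401/86 - I*sqrt(11)) = -4497/86 - I*sqrt(11)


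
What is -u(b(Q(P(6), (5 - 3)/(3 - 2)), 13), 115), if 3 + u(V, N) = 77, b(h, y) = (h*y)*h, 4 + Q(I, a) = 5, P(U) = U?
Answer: -74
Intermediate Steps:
Q(I, a) = 1 (Q(I, a) = -4 + 5 = 1)
b(h, y) = y*h²
u(V, N) = 74 (u(V, N) = -3 + 77 = 74)
-u(b(Q(P(6), (5 - 3)/(3 - 2)), 13), 115) = -1*74 = -74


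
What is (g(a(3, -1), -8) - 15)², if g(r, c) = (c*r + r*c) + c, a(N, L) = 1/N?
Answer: 7225/9 ≈ 802.78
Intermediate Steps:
g(r, c) = c + 2*c*r (g(r, c) = (c*r + c*r) + c = 2*c*r + c = c + 2*c*r)
(g(a(3, -1), -8) - 15)² = (-8*(1 + 2/3) - 15)² = (-8*(1 + 2*(⅓)) - 15)² = (-8*(1 + ⅔) - 15)² = (-8*5/3 - 15)² = (-40/3 - 15)² = (-85/3)² = 7225/9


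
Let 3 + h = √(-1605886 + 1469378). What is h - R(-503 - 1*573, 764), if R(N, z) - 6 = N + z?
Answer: 303 + 2*I*√34127 ≈ 303.0 + 369.47*I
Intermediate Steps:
R(N, z) = 6 + N + z (R(N, z) = 6 + (N + z) = 6 + N + z)
h = -3 + 2*I*√34127 (h = -3 + √(-1605886 + 1469378) = -3 + √(-136508) = -3 + 2*I*√34127 ≈ -3.0 + 369.47*I)
h - R(-503 - 1*573, 764) = (-3 + 2*I*√34127) - (6 + (-503 - 1*573) + 764) = (-3 + 2*I*√34127) - (6 + (-503 - 573) + 764) = (-3 + 2*I*√34127) - (6 - 1076 + 764) = (-3 + 2*I*√34127) - 1*(-306) = (-3 + 2*I*√34127) + 306 = 303 + 2*I*√34127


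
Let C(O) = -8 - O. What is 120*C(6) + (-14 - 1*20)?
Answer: -1714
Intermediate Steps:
120*C(6) + (-14 - 1*20) = 120*(-8 - 1*6) + (-14 - 1*20) = 120*(-8 - 6) + (-14 - 20) = 120*(-14) - 34 = -1680 - 34 = -1714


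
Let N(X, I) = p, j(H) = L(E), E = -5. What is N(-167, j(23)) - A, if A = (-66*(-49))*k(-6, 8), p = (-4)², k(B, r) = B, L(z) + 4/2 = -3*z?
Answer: 19420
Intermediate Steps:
L(z) = -2 - 3*z
j(H) = 13 (j(H) = -2 - 3*(-5) = -2 + 15 = 13)
p = 16
N(X, I) = 16
A = -19404 (A = -66*(-49)*(-6) = 3234*(-6) = -19404)
N(-167, j(23)) - A = 16 - 1*(-19404) = 16 + 19404 = 19420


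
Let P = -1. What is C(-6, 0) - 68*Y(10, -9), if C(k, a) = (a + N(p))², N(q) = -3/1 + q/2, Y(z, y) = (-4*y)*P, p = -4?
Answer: 2473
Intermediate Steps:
Y(z, y) = 4*y (Y(z, y) = -4*y*(-1) = 4*y)
N(q) = -3 + q/2 (N(q) = -3*1 + q*(½) = -3 + q/2)
C(k, a) = (-5 + a)² (C(k, a) = (a + (-3 + (½)*(-4)))² = (a + (-3 - 2))² = (a - 5)² = (-5 + a)²)
C(-6, 0) - 68*Y(10, -9) = (-5 + 0)² - 272*(-9) = (-5)² - 68*(-36) = 25 + 2448 = 2473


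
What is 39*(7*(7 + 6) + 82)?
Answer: 6747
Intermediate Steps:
39*(7*(7 + 6) + 82) = 39*(7*13 + 82) = 39*(91 + 82) = 39*173 = 6747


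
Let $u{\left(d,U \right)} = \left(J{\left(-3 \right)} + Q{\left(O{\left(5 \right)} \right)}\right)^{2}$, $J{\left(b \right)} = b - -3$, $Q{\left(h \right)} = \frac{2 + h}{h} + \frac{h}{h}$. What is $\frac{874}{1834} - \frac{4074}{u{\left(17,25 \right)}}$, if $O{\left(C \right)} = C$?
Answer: $- \frac{15555587}{22008} \approx -706.82$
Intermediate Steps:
$Q{\left(h \right)} = 1 + \frac{2 + h}{h}$ ($Q{\left(h \right)} = \frac{2 + h}{h} + 1 = 1 + \frac{2 + h}{h}$)
$J{\left(b \right)} = 3 + b$ ($J{\left(b \right)} = b + 3 = 3 + b$)
$u{\left(d,U \right)} = \frac{144}{25}$ ($u{\left(d,U \right)} = \left(\left(3 - 3\right) + \left(2 + \frac{2}{5}\right)\right)^{2} = \left(0 + \left(2 + 2 \cdot \frac{1}{5}\right)\right)^{2} = \left(0 + \left(2 + \frac{2}{5}\right)\right)^{2} = \left(0 + \frac{12}{5}\right)^{2} = \left(\frac{12}{5}\right)^{2} = \frac{144}{25}$)
$\frac{874}{1834} - \frac{4074}{u{\left(17,25 \right)}} = \frac{874}{1834} - \frac{4074}{\frac{144}{25}} = 874 \cdot \frac{1}{1834} - \frac{16975}{24} = \frac{437}{917} - \frac{16975}{24} = - \frac{15555587}{22008}$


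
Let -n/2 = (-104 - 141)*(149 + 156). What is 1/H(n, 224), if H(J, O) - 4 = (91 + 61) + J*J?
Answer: 1/22335302656 ≈ 4.4772e-11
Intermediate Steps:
n = 149450 (n = -2*(-104 - 141)*(149 + 156) = -(-490)*305 = -2*(-74725) = 149450)
H(J, O) = 156 + J² (H(J, O) = 4 + ((91 + 61) + J*J) = 4 + (152 + J²) = 156 + J²)
1/H(n, 224) = 1/(156 + 149450²) = 1/(156 + 22335302500) = 1/22335302656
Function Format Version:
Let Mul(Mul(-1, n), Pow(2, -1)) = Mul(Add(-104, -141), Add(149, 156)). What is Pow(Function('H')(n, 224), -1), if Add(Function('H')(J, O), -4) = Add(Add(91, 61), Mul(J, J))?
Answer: Rational(1, 22335302656) ≈ 4.4772e-11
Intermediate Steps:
n = 149450 (n = Mul(-2, Mul(Add(-104, -141), Add(149, 156))) = Mul(-2, Mul(-245, 305)) = Mul(-2, -74725) = 149450)
Function('H')(J, O) = Add(156, Pow(J, 2)) (Function('H')(J, O) = Add(4, Add(Add(91, 61), Mul(J, J))) = Add(4, Add(152, Pow(J, 2))) = Add(156, Pow(J, 2)))
Pow(Function('H')(n, 224), -1) = Pow(Add(156, Pow(149450, 2)), -1) = Pow(Add(156, 22335302500), -1) = Pow(22335302656, -1) = Rational(1, 22335302656)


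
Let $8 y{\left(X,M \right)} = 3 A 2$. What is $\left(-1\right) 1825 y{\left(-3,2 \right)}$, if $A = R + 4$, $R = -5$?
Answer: $\frac{5475}{4} \approx 1368.8$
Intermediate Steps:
$A = -1$ ($A = -5 + 4 = -1$)
$y{\left(X,M \right)} = - \frac{3}{4}$ ($y{\left(X,M \right)} = \frac{3 \left(-1\right) 2}{8} = \frac{\left(-3\right) 2}{8} = \frac{1}{8} \left(-6\right) = - \frac{3}{4}$)
$\left(-1\right) 1825 y{\left(-3,2 \right)} = \left(-1\right) 1825 \left(- \frac{3}{4}\right) = \left(-1825\right) \left(- \frac{3}{4}\right) = \frac{5475}{4}$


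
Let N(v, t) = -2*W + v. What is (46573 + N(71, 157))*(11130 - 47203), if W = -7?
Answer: -1683094034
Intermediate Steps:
N(v, t) = 14 + v (N(v, t) = -2*(-7) + v = 14 + v)
(46573 + N(71, 157))*(11130 - 47203) = (46573 + (14 + 71))*(11130 - 47203) = (46573 + 85)*(-36073) = 46658*(-36073) = -1683094034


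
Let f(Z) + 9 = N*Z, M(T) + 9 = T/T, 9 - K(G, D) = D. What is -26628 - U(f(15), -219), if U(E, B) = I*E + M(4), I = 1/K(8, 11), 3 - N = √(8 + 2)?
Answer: -26602 - 15*√10/2 ≈ -26626.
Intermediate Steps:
K(G, D) = 9 - D
N = 3 - √10 (N = 3 - √(8 + 2) = 3 - √10 ≈ -0.16228)
M(T) = -8 (M(T) = -9 + T/T = -9 + 1 = -8)
f(Z) = -9 + Z*(3 - √10) (f(Z) = -9 + (3 - √10)*Z = -9 + Z*(3 - √10))
I = -½ (I = 1/(9 - 1*11) = 1/(9 - 11) = 1/(-2) = -½ ≈ -0.50000)
U(E, B) = -8 - E/2 (U(E, B) = -E/2 - 8 = -8 - E/2)
-26628 - U(f(15), -219) = -26628 - (-8 - (-9 + 15*(3 - √10))/2) = -26628 - (-8 - (-9 + (45 - 15*√10))/2) = -26628 - (-8 - (36 - 15*√10)/2) = -26628 - (-8 + (-18 + 15*√10/2)) = -26628 - (-26 + 15*√10/2) = -26628 + (26 - 15*√10/2) = -26602 - 15*√10/2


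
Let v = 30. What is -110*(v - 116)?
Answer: 9460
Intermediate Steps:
-110*(v - 116) = -110*(30 - 116) = -110*(-86) = 9460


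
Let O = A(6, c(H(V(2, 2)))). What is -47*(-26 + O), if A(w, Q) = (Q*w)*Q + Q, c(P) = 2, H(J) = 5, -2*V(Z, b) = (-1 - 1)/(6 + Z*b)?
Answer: 0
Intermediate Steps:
V(Z, b) = 1/(6 + Z*b) (V(Z, b) = -(-1 - 1)/(2*(6 + Z*b)) = -(-1)/(6 + Z*b) = 1/(6 + Z*b))
A(w, Q) = Q + w*Q² (A(w, Q) = w*Q² + Q = Q + w*Q²)
O = 26 (O = 2*(1 + 2*6) = 2*(1 + 12) = 2*13 = 26)
-47*(-26 + O) = -47*(-26 + 26) = -47*0 = 0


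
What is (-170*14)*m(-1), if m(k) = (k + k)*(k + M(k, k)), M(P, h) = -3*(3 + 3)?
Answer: -90440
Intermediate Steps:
M(P, h) = -18 (M(P, h) = -3*6 = -18)
m(k) = 2*k*(-18 + k) (m(k) = (k + k)*(k - 18) = (2*k)*(-18 + k) = 2*k*(-18 + k))
(-170*14)*m(-1) = (-170*14)*(2*(-1)*(-18 - 1)) = -4760*(-1)*(-19) = -2380*38 = -90440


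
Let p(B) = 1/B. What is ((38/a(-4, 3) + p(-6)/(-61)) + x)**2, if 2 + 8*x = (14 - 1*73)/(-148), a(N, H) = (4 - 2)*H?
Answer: 196389899281/5216306176 ≈ 37.649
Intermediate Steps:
a(N, H) = 2*H
p(B) = 1/B
x = -237/1184 (x = -1/4 + ((14 - 1*73)/(-148))/8 = -1/4 + ((14 - 73)*(-1/148))/8 = -1/4 + (-59*(-1/148))/8 = -1/4 + (1/8)*(59/148) = -1/4 + 59/1184 = -237/1184 ≈ -0.20017)
((38/a(-4, 3) + p(-6)/(-61)) + x)**2 = ((38/((2*3)) + 1/(-6*(-61))) - 237/1184)**2 = ((38/6 - 1/6*(-1/61)) - 237/1184)**2 = ((38*(1/6) + 1/366) - 237/1184)**2 = ((19/3 + 1/366) - 237/1184)**2 = (773/122 - 237/1184)**2 = (443159/72224)**2 = 196389899281/5216306176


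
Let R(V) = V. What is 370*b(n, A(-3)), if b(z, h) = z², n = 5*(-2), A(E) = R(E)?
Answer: 37000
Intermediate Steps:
A(E) = E
n = -10
370*b(n, A(-3)) = 370*(-10)² = 370*100 = 37000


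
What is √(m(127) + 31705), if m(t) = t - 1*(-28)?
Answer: 6*√885 ≈ 178.49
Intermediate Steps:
m(t) = 28 + t (m(t) = t + 28 = 28 + t)
√(m(127) + 31705) = √((28 + 127) + 31705) = √(155 + 31705) = √31860 = 6*√885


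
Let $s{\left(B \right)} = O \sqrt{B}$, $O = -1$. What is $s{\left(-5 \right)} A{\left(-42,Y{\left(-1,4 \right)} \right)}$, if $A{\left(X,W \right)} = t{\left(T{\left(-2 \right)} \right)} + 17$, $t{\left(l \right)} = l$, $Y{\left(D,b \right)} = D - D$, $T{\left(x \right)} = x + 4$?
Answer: $- 19 i \sqrt{5} \approx - 42.485 i$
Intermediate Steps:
$T{\left(x \right)} = 4 + x$
$Y{\left(D,b \right)} = 0$
$A{\left(X,W \right)} = 19$ ($A{\left(X,W \right)} = \left(4 - 2\right) + 17 = 2 + 17 = 19$)
$s{\left(B \right)} = - \sqrt{B}$
$s{\left(-5 \right)} A{\left(-42,Y{\left(-1,4 \right)} \right)} = - \sqrt{-5} \cdot 19 = - i \sqrt{5} \cdot 19 = - 19 i \sqrt{5}$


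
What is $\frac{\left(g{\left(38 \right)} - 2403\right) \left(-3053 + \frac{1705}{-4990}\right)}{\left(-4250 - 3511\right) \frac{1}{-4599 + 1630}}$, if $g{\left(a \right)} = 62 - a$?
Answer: $\frac{551881683615}{198602} \approx 2.7788 \cdot 10^{6}$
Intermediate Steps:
$\frac{\left(g{\left(38 \right)} - 2403\right) \left(-3053 + \frac{1705}{-4990}\right)}{\left(-4250 - 3511\right) \frac{1}{-4599 + 1630}} = \frac{\left(\left(62 - 38\right) - 2403\right) \left(-3053 + \frac{1705}{-4990}\right)}{\left(-4250 - 3511\right) \frac{1}{-4599 + 1630}} = \frac{\left(\left(62 - 38\right) - 2403\right) \left(-3053 + 1705 \left(- \frac{1}{4990}\right)\right)}{\left(-7761\right) \frac{1}{-2969}} = \frac{\left(24 - 2403\right) \left(-3053 - \frac{341}{998}\right)}{\left(-7761\right) \left(- \frac{1}{2969}\right)} = \frac{\left(-2379\right) \left(- \frac{3047235}{998}\right)}{\frac{7761}{2969}} = \frac{7249372065}{998} \cdot \frac{2969}{7761} = \frac{551881683615}{198602}$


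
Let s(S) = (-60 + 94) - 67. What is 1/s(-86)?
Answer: -1/33 ≈ -0.030303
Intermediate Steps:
s(S) = -33 (s(S) = 34 - 67 = -33)
1/s(-86) = 1/(-33) = -1/33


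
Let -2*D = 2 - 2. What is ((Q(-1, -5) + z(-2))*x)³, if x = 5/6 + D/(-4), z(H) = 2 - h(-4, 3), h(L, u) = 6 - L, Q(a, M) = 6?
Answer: -125/27 ≈ -4.6296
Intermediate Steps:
D = 0 (D = -(2 - 2)/2 = -½*0 = 0)
z(H) = -8 (z(H) = 2 - (6 - 1*(-4)) = 2 - (6 + 4) = 2 - 1*10 = 2 - 10 = -8)
x = ⅚ (x = 5/6 + 0/(-4) = 5*(⅙) + 0*(-¼) = ⅚ + 0 = ⅚ ≈ 0.83333)
((Q(-1, -5) + z(-2))*x)³ = ((6 - 8)*(⅚))³ = (-2*⅚)³ = (-5/3)³ = -125/27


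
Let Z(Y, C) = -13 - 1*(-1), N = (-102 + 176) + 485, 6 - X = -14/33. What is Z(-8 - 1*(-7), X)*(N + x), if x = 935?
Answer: -17928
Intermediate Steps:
X = 212/33 (X = 6 - (-14)/33 = 6 - 1*(-14/33) = 6 + 14/33 = 212/33 ≈ 6.4242)
N = 559 (N = 74 + 485 = 559)
Z(Y, C) = -12 (Z(Y, C) = -13 + 1 = -12)
Z(-8 - 1*(-7), X)*(N + x) = -12*(559 + 935) = -12*1494 = -17928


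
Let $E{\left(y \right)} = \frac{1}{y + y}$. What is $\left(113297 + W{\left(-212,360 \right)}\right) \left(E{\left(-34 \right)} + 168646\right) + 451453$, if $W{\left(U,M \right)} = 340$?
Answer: $\frac{1303211519303}{68} \approx 1.9165 \cdot 10^{10}$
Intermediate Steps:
$E{\left(y \right)} = \frac{1}{2 y}$
$\left(113297 + W{\left(-212,360 \right)}\right) \left(E{\left(-34 \right)} + 168646\right) + 451453 = \left(113297 + 340\right) \left(\frac{1}{2 \left(-34\right)} + 168646\right) + 451453 = 113637 \left(\frac{1}{2} \left(- \frac{1}{34}\right) + 168646\right) + 451453 = 113637 \left(- \frac{1}{68} + 168646\right) + 451453 = 113637 \cdot \frac{11467927}{68} + 451453 = \frac{1303180820499}{68} + 451453 = \frac{1303211519303}{68}$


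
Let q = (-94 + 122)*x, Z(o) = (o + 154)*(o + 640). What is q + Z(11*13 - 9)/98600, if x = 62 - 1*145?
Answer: -28615436/12325 ≈ -2321.7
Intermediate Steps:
x = -83 (x = 62 - 145 = -83)
Z(o) = (154 + o)*(640 + o)
q = -2324 (q = (-94 + 122)*(-83) = 28*(-83) = -2324)
q + Z(11*13 - 9)/98600 = -2324 + (98560 + (11*13 - 9)**2 + 794*(11*13 - 9))/98600 = -2324 + (98560 + (143 - 9)**2 + 794*(143 - 9))*(1/98600) = -2324 + (98560 + 134**2 + 794*134)*(1/98600) = -2324 + (98560 + 17956 + 106396)*(1/98600) = -2324 + 222912*(1/98600) = -2324 + 27864/12325 = -28615436/12325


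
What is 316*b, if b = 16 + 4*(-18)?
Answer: -17696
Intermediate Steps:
b = -56 (b = 16 - 72 = -56)
316*b = 316*(-56) = -17696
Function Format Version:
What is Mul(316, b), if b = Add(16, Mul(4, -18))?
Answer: -17696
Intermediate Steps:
b = -56 (b = Add(16, -72) = -56)
Mul(316, b) = Mul(316, -56) = -17696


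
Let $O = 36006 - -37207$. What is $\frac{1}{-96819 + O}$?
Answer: $- \frac{1}{23606} \approx -4.2362 \cdot 10^{-5}$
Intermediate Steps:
$O = 73213$ ($O = 36006 + 37207 = 73213$)
$\frac{1}{-96819 + O} = \frac{1}{-96819 + 73213} = \frac{1}{-23606} = - \frac{1}{23606}$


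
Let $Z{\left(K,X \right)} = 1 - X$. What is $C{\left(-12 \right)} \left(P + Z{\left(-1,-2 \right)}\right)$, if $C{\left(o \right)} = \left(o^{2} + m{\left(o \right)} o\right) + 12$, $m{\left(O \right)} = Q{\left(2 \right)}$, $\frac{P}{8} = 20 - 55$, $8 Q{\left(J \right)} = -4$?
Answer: $-44874$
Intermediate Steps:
$Q{\left(J \right)} = - \frac{1}{2}$ ($Q{\left(J \right)} = \frac{1}{8} \left(-4\right) = - \frac{1}{2}$)
$P = -280$ ($P = 8 \left(20 - 55\right) = 8 \left(-35\right) = -280$)
$m{\left(O \right)} = - \frac{1}{2}$
$C{\left(o \right)} = 12 + o^{2} - \frac{o}{2}$ ($C{\left(o \right)} = \left(o^{2} - \frac{o}{2}\right) + 12 = 12 + o^{2} - \frac{o}{2}$)
$C{\left(-12 \right)} \left(P + Z{\left(-1,-2 \right)}\right) = \left(12 + \left(-12\right)^{2} - -6\right) \left(-280 + \left(1 - -2\right)\right) = \left(12 + 144 + 6\right) \left(-280 + \left(1 + 2\right)\right) = 162 \left(-280 + 3\right) = 162 \left(-277\right) = -44874$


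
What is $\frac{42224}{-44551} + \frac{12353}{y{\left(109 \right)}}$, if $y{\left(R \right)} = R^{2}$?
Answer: $\frac{3744243}{40716187} \approx 0.09196$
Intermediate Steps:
$\frac{42224}{-44551} + \frac{12353}{y{\left(109 \right)}} = \frac{42224}{-44551} + \frac{12353}{109^{2}} = 42224 \left(- \frac{1}{44551}\right) + \frac{12353}{11881} = - \frac{3248}{3427} + 12353 \cdot \frac{1}{11881} = - \frac{3248}{3427} + \frac{12353}{11881} = \frac{3744243}{40716187}$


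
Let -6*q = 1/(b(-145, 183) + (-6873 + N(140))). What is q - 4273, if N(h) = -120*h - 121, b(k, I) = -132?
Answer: -613414787/143556 ≈ -4273.0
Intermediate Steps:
N(h) = -121 - 120*h
q = 1/143556 (q = -1/(6*(-132 + (-6873 + (-121 - 120*140)))) = -1/(6*(-132 + (-6873 + (-121 - 16800)))) = -1/(6*(-132 + (-6873 - 16921))) = -1/(6*(-132 - 23794)) = -1/6/(-23926) = -1/6*(-1/23926) = 1/143556 ≈ 6.9659e-6)
q - 4273 = 1/143556 - 4273 = -613414787/143556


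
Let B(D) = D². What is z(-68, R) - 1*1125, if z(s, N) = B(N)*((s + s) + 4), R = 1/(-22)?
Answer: -12378/11 ≈ -1125.3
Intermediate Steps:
R = -1/22 ≈ -0.045455
z(s, N) = N²*(4 + 2*s) (z(s, N) = N²*((s + s) + 4) = N²*(2*s + 4) = N²*(4 + 2*s))
z(-68, R) - 1*1125 = 2*(-1/22)²*(2 - 68) - 1*1125 = 2*(1/484)*(-66) - 1125 = -3/11 - 1125 = -12378/11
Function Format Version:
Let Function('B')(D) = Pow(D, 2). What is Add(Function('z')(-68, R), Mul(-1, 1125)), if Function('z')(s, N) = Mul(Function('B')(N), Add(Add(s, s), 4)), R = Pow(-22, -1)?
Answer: Rational(-12378, 11) ≈ -1125.3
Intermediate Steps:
R = Rational(-1, 22) ≈ -0.045455
Function('z')(s, N) = Mul(Pow(N, 2), Add(4, Mul(2, s))) (Function('z')(s, N) = Mul(Pow(N, 2), Add(Add(s, s), 4)) = Mul(Pow(N, 2), Add(Mul(2, s), 4)) = Mul(Pow(N, 2), Add(4, Mul(2, s))))
Add(Function('z')(-68, R), Mul(-1, 1125)) = Add(Mul(2, Pow(Rational(-1, 22), 2), Add(2, -68)), Mul(-1, 1125)) = Add(Mul(2, Rational(1, 484), -66), -1125) = Add(Rational(-3, 11), -1125) = Rational(-12378, 11)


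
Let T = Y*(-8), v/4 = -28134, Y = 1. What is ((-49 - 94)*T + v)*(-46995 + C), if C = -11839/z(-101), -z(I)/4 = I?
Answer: 529051263512/101 ≈ 5.2381e+9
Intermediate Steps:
z(I) = -4*I
v = -112536 (v = 4*(-28134) = -112536)
T = -8 (T = 1*(-8) = -8)
C = -11839/404 (C = -11839/((-4*(-101))) = -11839/404 ≈ -29.304)
((-49 - 94)*T + v)*(-46995 + C) = ((-49 - 94)*(-8) - 112536)*(-46995 - 11839/404) = (-143*(-8) - 112536)*(-18997819/404) = (1144 - 112536)*(-18997819/404) = -111392*(-18997819/404) = 529051263512/101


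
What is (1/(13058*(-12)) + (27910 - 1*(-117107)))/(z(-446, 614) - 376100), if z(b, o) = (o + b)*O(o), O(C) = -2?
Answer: -22723583831/58986015456 ≈ -0.38524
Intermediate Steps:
z(b, o) = -2*b - 2*o (z(b, o) = (o + b)*(-2) = (b + o)*(-2) = -2*b - 2*o)
(1/(13058*(-12)) + (27910 - 1*(-117107)))/(z(-446, 614) - 376100) = (1/(13058*(-12)) + (27910 - 1*(-117107)))/((-2*(-446) - 2*614) - 376100) = (1/(-156696) + (27910 + 117107))/((892 - 1228) - 376100) = (-1/156696 + 145017)/(-336 - 376100) = (22723583831/156696)/(-376436) = (22723583831/156696)*(-1/376436) = -22723583831/58986015456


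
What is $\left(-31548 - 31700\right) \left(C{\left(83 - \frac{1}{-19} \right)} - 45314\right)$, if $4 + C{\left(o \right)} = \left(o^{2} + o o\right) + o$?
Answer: $\frac{717842536704}{361} \approx 1.9885 \cdot 10^{9}$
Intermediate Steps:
$C{\left(o \right)} = -4 + o + 2 o^{2}$ ($C{\left(o \right)} = -4 + \left(\left(o^{2} + o o\right) + o\right) = -4 + \left(\left(o^{2} + o^{2}\right) + o\right) = -4 + \left(2 o^{2} + o\right) = -4 + \left(o + 2 o^{2}\right) = -4 + o + 2 o^{2}$)
$\left(-31548 - 31700\right) \left(C{\left(83 - \frac{1}{-19} \right)} - 45314\right) = \left(-31548 - 31700\right) \left(\left(-4 + \left(83 - \frac{1}{-19}\right) + 2 \left(83 - \frac{1}{-19}\right)^{2}\right) - 45314\right) = - 63248 \left(\left(-4 + \left(83 - - \frac{1}{19}\right) + 2 \left(83 - - \frac{1}{19}\right)^{2}\right) - 45314\right) = - 63248 \left(\left(-4 + \left(83 + \frac{1}{19}\right) + 2 \left(83 + \frac{1}{19}\right)^{2}\right) - 45314\right) = - 63248 \left(\left(-4 + \frac{1578}{19} + 2 \left(\frac{1578}{19}\right)^{2}\right) - 45314\right) = - 63248 \left(\left(-4 + \frac{1578}{19} + 2 \cdot \frac{2490084}{361}\right) - 45314\right) = - 63248 \left(\left(-4 + \frac{1578}{19} + \frac{4980168}{361}\right) - 45314\right) = - 63248 \left(\frac{5008706}{361} - 45314\right) = \left(-63248\right) \left(- \frac{11349648}{361}\right) = \frac{717842536704}{361}$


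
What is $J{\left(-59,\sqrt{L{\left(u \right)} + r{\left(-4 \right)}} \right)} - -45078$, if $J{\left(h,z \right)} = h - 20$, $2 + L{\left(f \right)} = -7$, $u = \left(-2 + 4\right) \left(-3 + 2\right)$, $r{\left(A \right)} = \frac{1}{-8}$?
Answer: $44999$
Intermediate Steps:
$r{\left(A \right)} = - \frac{1}{8}$
$u = -2$ ($u = 2 \left(-1\right) = -2$)
$L{\left(f \right)} = -9$ ($L{\left(f \right)} = -2 - 7 = -9$)
$J{\left(h,z \right)} = -20 + h$ ($J{\left(h,z \right)} = h - 20 = -20 + h$)
$J{\left(-59,\sqrt{L{\left(u \right)} + r{\left(-4 \right)}} \right)} - -45078 = \left(-20 - 59\right) - -45078 = -79 + 45078 = 44999$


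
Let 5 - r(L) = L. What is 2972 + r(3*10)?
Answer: 2947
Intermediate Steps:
r(L) = 5 - L
2972 + r(3*10) = 2972 + (5 - 3*10) = 2972 + (5 - 1*30) = 2972 + (5 - 30) = 2972 - 25 = 2947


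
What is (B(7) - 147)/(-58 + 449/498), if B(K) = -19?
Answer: 82668/28435 ≈ 2.9073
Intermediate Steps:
(B(7) - 147)/(-58 + 449/498) = (-19 - 147)/(-58 + 449/498) = -166/(-58 + 449*(1/498)) = -166/(-58 + 449/498) = -166/(-28435/498) = -166*(-498/28435) = 82668/28435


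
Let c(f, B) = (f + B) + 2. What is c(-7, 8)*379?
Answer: 1137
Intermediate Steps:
c(f, B) = 2 + B + f (c(f, B) = (B + f) + 2 = 2 + B + f)
c(-7, 8)*379 = (2 + 8 - 7)*379 = 3*379 = 1137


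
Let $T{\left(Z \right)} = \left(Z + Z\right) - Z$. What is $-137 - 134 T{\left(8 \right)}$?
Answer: $-1209$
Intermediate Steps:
$T{\left(Z \right)} = Z$ ($T{\left(Z \right)} = 2 Z - Z = Z$)
$-137 - 134 T{\left(8 \right)} = -137 - 1072 = -1209$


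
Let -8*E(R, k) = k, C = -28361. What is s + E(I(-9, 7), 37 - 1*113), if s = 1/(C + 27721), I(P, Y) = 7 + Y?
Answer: 6079/640 ≈ 9.4984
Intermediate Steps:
E(R, k) = -k/8
s = -1/640 (s = 1/(-28361 + 27721) = 1/(-640) = -1/640 ≈ -0.0015625)
s + E(I(-9, 7), 37 - 1*113) = -1/640 - (37 - 1*113)/8 = -1/640 - (37 - 113)/8 = -1/640 - 1/8*(-76) = -1/640 + 19/2 = 6079/640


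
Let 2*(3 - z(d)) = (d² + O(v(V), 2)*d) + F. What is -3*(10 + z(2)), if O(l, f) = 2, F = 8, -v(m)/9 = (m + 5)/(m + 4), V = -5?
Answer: -15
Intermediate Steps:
v(m) = -9*(5 + m)/(4 + m) (v(m) = -9*(m + 5)/(m + 4) = -9*(5 + m)/(4 + m))
z(d) = -1 - d - d²/2 (z(d) = 3 - ((d² + 2*d) + 8)/2 = 3 - (8 + d² + 2*d)/2 = 3 + (-4 - d - d²/2) = -1 - d - d²/2)
-3*(10 + z(2)) = -3*(10 + (-1 - 1*2 - ½*2²)) = -3*(10 + (-1 - 2 - ½*4)) = -3*(10 + (-1 - 2 - 2)) = -3*(10 - 5) = -3*5 = -15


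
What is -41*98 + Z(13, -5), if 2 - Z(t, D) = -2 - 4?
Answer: -4010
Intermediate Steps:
Z(t, D) = 8 (Z(t, D) = 2 - (-2 - 4) = 2 - 1*(-6) = 2 + 6 = 8)
-41*98 + Z(13, -5) = -41*98 + 8 = -4018 + 8 = -4010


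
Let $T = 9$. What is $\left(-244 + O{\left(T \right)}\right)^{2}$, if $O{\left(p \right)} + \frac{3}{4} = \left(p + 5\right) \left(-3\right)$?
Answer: $\frac{1315609}{16} \approx 82226.0$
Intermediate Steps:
$O{\left(p \right)} = - \frac{63}{4} - 3 p$ ($O{\left(p \right)} = - \frac{3}{4} + \left(p + 5\right) \left(-3\right) = - \frac{3}{4} + \left(5 + p\right) \left(-3\right) = - \frac{3}{4} - \left(15 + 3 p\right) = - \frac{63}{4} - 3 p$)
$\left(-244 + O{\left(T \right)}\right)^{2} = \left(-244 - \frac{171}{4}\right)^{2} = \left(- \frac{1147}{4}\right)^{2} = \frac{1315609}{16}$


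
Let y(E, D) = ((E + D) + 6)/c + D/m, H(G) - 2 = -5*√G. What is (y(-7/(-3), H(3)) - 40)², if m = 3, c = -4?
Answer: 63271/36 + 2515*√3/72 ≈ 1818.0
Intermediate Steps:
H(G) = 2 - 5*√G
y(E, D) = -3/2 - E/4 + D/12 (y(E, D) = ((E + D) + 6)/(-4) + D/3 = ((D + E) + 6)*(-¼) + D*(⅓) = (6 + D + E)*(-¼) + D/3 = (-3/2 - D/4 - E/4) + D/3 = -3/2 - E/4 + D/12)
(y(-7/(-3), H(3)) - 40)² = ((-3/2 - (-7)/(4*(-3)) + (2 - 5*√3)/12) - 40)² = ((-3/2 - (-7)*(-1)/(4*3) + (⅙ - 5*√3/12)) - 40)² = ((-3/2 - ¼*7/3 + (⅙ - 5*√3/12)) - 40)² = ((-3/2 - 7/12 + (⅙ - 5*√3/12)) - 40)² = ((-23/12 - 5*√3/12) - 40)² = (-503/12 - 5*√3/12)²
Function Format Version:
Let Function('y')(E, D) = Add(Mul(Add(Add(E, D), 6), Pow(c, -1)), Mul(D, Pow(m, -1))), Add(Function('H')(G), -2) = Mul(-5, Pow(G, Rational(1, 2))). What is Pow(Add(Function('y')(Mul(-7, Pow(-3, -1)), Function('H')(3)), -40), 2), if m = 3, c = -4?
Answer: Add(Rational(63271, 36), Mul(Rational(2515, 72), Pow(3, Rational(1, 2)))) ≈ 1818.0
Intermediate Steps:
Function('H')(G) = Add(2, Mul(-5, Pow(G, Rational(1, 2))))
Function('y')(E, D) = Add(Rational(-3, 2), Mul(Rational(-1, 4), E), Mul(Rational(1, 12), D)) (Function('y')(E, D) = Add(Mul(Add(Add(E, D), 6), Pow(-4, -1)), Mul(D, Pow(3, -1))) = Add(Mul(Add(Add(D, E), 6), Rational(-1, 4)), Mul(D, Rational(1, 3))) = Add(Mul(Add(6, D, E), Rational(-1, 4)), Mul(Rational(1, 3), D)) = Add(Add(Rational(-3, 2), Mul(Rational(-1, 4), D), Mul(Rational(-1, 4), E)), Mul(Rational(1, 3), D)) = Add(Rational(-3, 2), Mul(Rational(-1, 4), E), Mul(Rational(1, 12), D)))
Pow(Add(Function('y')(Mul(-7, Pow(-3, -1)), Function('H')(3)), -40), 2) = Pow(Add(Add(Rational(-3, 2), Mul(Rational(-1, 4), Mul(-7, Pow(-3, -1))), Mul(Rational(1, 12), Add(2, Mul(-5, Pow(3, Rational(1, 2)))))), -40), 2) = Pow(Add(Add(Rational(-3, 2), Mul(Rational(-1, 4), Mul(-7, Rational(-1, 3))), Add(Rational(1, 6), Mul(Rational(-5, 12), Pow(3, Rational(1, 2))))), -40), 2) = Pow(Add(Add(Rational(-3, 2), Mul(Rational(-1, 4), Rational(7, 3)), Add(Rational(1, 6), Mul(Rational(-5, 12), Pow(3, Rational(1, 2))))), -40), 2) = Pow(Add(Add(Rational(-3, 2), Rational(-7, 12), Add(Rational(1, 6), Mul(Rational(-5, 12), Pow(3, Rational(1, 2))))), -40), 2) = Pow(Add(Add(Rational(-23, 12), Mul(Rational(-5, 12), Pow(3, Rational(1, 2)))), -40), 2) = Pow(Add(Rational(-503, 12), Mul(Rational(-5, 12), Pow(3, Rational(1, 2)))), 2)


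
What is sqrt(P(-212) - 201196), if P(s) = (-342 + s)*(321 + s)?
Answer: I*sqrt(261582) ≈ 511.45*I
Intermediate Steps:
sqrt(P(-212) - 201196) = sqrt((-109782 + (-212)**2 - 21*(-212)) - 201196) = sqrt((-109782 + 44944 + 4452) - 201196) = sqrt(-60386 - 201196) = sqrt(-261582) = I*sqrt(261582)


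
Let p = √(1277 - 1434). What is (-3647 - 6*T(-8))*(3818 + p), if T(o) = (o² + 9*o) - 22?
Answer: -13237006 - 3467*I*√157 ≈ -1.3237e+7 - 43441.0*I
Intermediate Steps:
p = I*√157 (p = √(-157) = I*√157 ≈ 12.53*I)
T(o) = -22 + o² + 9*o
(-3647 - 6*T(-8))*(3818 + p) = (-3647 - 6*(-22 + (-8)² + 9*(-8)))*(3818 + I*√157) = (-3647 - 6*(-22 + 64 - 72))*(3818 + I*√157) = (-3647 - 6*(-30))*(3818 + I*√157) = (-3647 + 180)*(3818 + I*√157) = -3467*(3818 + I*√157) = -13237006 - 3467*I*√157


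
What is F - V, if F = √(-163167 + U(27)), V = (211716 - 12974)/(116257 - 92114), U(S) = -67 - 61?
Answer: -198742/24143 + I*√163295 ≈ -8.2319 + 404.1*I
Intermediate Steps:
U(S) = -128
V = 198742/24143 ≈ 8.2319
F = I*√163295 (F = √(-163167 - 128) = √(-163295) = I*√163295 ≈ 404.1*I)
F - V = I*√163295 - 1*198742/24143 = I*√163295 - 198742/24143 = -198742/24143 + I*√163295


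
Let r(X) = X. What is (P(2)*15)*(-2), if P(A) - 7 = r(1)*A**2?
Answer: -330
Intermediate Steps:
P(A) = 7 + A**2 (P(A) = 7 + 1*A**2 = 7 + A**2)
(P(2)*15)*(-2) = ((7 + 2**2)*15)*(-2) = ((7 + 4)*15)*(-2) = (11*15)*(-2) = 165*(-2) = -330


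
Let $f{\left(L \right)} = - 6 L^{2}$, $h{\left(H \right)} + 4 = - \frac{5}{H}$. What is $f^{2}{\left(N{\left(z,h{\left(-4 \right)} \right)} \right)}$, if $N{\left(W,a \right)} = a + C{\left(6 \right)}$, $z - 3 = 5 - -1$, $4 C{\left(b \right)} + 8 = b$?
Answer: $\frac{257049}{64} \approx 4016.4$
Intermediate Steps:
$C{\left(b \right)} = -2 + \frac{b}{4}$
$h{\left(H \right)} = -4 - \frac{5}{H}$
$z = 9$ ($z = 3 + \left(5 - -1\right) = 3 + \left(5 + 1\right) = 3 + 6 = 9$)
$N{\left(W,a \right)} = - \frac{1}{2} + a$ ($N{\left(W,a \right)} = a + \left(-2 + \frac{1}{4} \cdot 6\right) = a + \left(-2 + \frac{3}{2}\right) = a - \frac{1}{2} = - \frac{1}{2} + a$)
$f^{2}{\left(N{\left(z,h{\left(-4 \right)} \right)} \right)} = \left(- 6 \left(- \frac{1}{2} - \left(4 + \frac{5}{-4}\right)\right)^{2}\right)^{2} = \left(- 6 \left(- \frac{1}{2} - \frac{11}{4}\right)^{2}\right)^{2} = \left(- 6 \left(- \frac{13}{4}\right)^{2}\right)^{2} = \left(\left(-6\right) \frac{169}{16}\right)^{2} = \left(- \frac{507}{8}\right)^{2} = \frac{257049}{64}$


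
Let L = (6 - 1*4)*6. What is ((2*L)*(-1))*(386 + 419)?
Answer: -19320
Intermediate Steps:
L = 12 (L = (6 - 4)*6 = 2*6 = 12)
((2*L)*(-1))*(386 + 419) = ((2*12)*(-1))*(386 + 419) = (24*(-1))*805 = -24*805 = -19320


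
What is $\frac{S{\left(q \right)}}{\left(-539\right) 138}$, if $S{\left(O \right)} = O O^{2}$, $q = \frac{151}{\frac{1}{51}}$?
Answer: $- \frac{152236964367}{24794} \approx -6.1401 \cdot 10^{6}$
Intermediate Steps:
$q = 7701$ ($q = 151 \frac{1}{\frac{1}{51}} = 151 \cdot 51 = 7701$)
$S{\left(O \right)} = O^{3}$
$\frac{S{\left(q \right)}}{\left(-539\right) 138} = \frac{7701^{3}}{\left(-539\right) 138} = \frac{456710893101}{-74382} = 456710893101 \left(- \frac{1}{74382}\right) = - \frac{152236964367}{24794}$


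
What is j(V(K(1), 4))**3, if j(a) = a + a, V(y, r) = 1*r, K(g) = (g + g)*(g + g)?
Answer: 512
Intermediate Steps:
K(g) = 4*g**2 (K(g) = (2*g)*(2*g) = 4*g**2)
V(y, r) = r
j(a) = 2*a
j(V(K(1), 4))**3 = (2*4)**3 = 8**3 = 512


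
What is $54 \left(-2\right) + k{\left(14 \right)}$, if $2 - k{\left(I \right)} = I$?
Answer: $-120$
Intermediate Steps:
$k{\left(I \right)} = 2 - I$
$54 \left(-2\right) + k{\left(14 \right)} = 54 \left(-2\right) + \left(2 - 14\right) = -108 + \left(2 - 14\right) = -108 - 12 = -120$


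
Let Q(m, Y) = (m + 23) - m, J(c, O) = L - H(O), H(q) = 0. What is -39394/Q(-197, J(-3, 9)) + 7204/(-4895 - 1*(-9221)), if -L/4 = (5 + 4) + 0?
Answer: -85126376/49749 ≈ -1711.1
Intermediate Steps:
L = -36 (L = -4*((5 + 4) + 0) = -4*(9 + 0) = -4*9 = -36)
J(c, O) = -36 (J(c, O) = -36 - 1*0 = -36 + 0 = -36)
Q(m, Y) = 23 (Q(m, Y) = (23 + m) - m = 23)
-39394/Q(-197, J(-3, 9)) + 7204/(-4895 - 1*(-9221)) = -39394/23 + 7204/(-4895 - 1*(-9221)) = -39394*1/23 + 7204/(-4895 + 9221) = -39394/23 + 7204/4326 = -39394/23 + 7204*(1/4326) = -39394/23 + 3602/2163 = -85126376/49749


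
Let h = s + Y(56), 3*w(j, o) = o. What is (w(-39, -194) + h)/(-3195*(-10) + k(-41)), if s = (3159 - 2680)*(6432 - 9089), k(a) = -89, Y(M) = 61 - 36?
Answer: -3818228/95583 ≈ -39.947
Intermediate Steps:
Y(M) = 25
w(j, o) = o/3
s = -1272703 (s = 479*(-2657) = -1272703)
h = -1272678 (h = -1272703 + 25 = -1272678)
(w(-39, -194) + h)/(-3195*(-10) + k(-41)) = ((⅓)*(-194) - 1272678)/(-3195*(-10) - 89) = (-194/3 - 1272678)/(31950 - 89) = -3818228/3/31861 = -3818228/3*1/31861 = -3818228/95583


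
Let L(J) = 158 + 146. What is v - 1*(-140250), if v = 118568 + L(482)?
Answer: 259122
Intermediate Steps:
L(J) = 304
v = 118872 (v = 118568 + 304 = 118872)
v - 1*(-140250) = 118872 - 1*(-140250) = 118872 + 140250 = 259122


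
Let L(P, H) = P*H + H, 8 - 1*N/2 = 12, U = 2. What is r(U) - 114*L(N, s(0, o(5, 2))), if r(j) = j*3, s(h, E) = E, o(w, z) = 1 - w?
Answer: -3186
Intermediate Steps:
r(j) = 3*j
N = -8 (N = 16 - 2*12 = 16 - 24 = -8)
L(P, H) = H + H*P (L(P, H) = H*P + H = H + H*P)
r(U) - 114*L(N, s(0, o(5, 2))) = 3*2 - 114*(1 - 1*5)*(1 - 8) = 6 - 114*(1 - 5)*(-7) = 6 - (-456)*(-7) = 6 - 114*28 = 6 - 3192 = -3186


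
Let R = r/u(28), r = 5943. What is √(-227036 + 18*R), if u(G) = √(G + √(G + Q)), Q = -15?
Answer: √(106974 - 227036*√(28 + √13))/(28 + √13)^(¼) ≈ 456.08*I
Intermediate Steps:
u(G) = √(G + √(-15 + G)) (u(G) = √(G + √(G - 15)) = √(G + √(-15 + G)))
R = 5943/√(28 + √13) (R = 5943/(√(28 + √(-15 + 28))) = 5943/(√(28 + √13)) = 5943/√(28 + √13) ≈ 1057.1)
√(-227036 + 18*R) = √(-227036 + 18*(5943/√(28 + √13))) = √(-227036 + 106974/√(28 + √13))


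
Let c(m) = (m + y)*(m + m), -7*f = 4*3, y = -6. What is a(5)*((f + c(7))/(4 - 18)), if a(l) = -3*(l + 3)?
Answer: 1032/49 ≈ 21.061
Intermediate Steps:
a(l) = -9 - 3*l (a(l) = -3*(3 + l) = -9 - 3*l)
f = -12/7 (f = -4*3/7 = -1/7*12 = -12/7 ≈ -1.7143)
c(m) = 2*m*(-6 + m) (c(m) = (m - 6)*(m + m) = (-6 + m)*(2*m) = 2*m*(-6 + m))
a(5)*((f + c(7))/(4 - 18)) = (-9 - 3*5)*((-12/7 + 2*7*(-6 + 7))/(4 - 18)) = (-9 - 15)*((-12/7 + 2*7*1)/(-14)) = -24*(-12/7 + 14)*(-1)/14 = -2064*(-1)/(7*14) = -24*(-43/49) = 1032/49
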